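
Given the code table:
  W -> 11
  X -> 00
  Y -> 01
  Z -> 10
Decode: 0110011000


Decoding:
01 -> Y
10 -> Z
01 -> Y
10 -> Z
00 -> X


Result: YZYZX


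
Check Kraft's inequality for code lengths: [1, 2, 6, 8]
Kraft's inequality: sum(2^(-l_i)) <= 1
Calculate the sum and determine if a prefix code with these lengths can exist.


Sum = 2^(-1) + 2^(-2) + 2^(-6) + 2^(-8)
    = 0.5 + 0.25 + 0.015625 + 0.00390625
    = 197/256 = 0.76953125
Since 0.76953125 <= 1, Kraft's inequality IS satisfied.
A prefix code with these lengths CAN exist.

Kraft sum = 0.76953125. Satisfied.


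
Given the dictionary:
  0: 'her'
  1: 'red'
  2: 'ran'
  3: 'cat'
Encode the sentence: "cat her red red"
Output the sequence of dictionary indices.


Look up each word in the dictionary:
  'cat' -> 3
  'her' -> 0
  'red' -> 1
  'red' -> 1

Encoded: [3, 0, 1, 1]


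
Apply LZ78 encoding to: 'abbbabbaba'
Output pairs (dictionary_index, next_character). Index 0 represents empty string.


LZ78 encoding steps:
Dictionary: {0: ''}
Step 1: w='' (idx 0), next='a' -> output (0, 'a'), add 'a' as idx 1
Step 2: w='' (idx 0), next='b' -> output (0, 'b'), add 'b' as idx 2
Step 3: w='b' (idx 2), next='b' -> output (2, 'b'), add 'bb' as idx 3
Step 4: w='a' (idx 1), next='b' -> output (1, 'b'), add 'ab' as idx 4
Step 5: w='b' (idx 2), next='a' -> output (2, 'a'), add 'ba' as idx 5
Step 6: w='ba' (idx 5), end of input -> output (5, '')


Encoded: [(0, 'a'), (0, 'b'), (2, 'b'), (1, 'b'), (2, 'a'), (5, '')]


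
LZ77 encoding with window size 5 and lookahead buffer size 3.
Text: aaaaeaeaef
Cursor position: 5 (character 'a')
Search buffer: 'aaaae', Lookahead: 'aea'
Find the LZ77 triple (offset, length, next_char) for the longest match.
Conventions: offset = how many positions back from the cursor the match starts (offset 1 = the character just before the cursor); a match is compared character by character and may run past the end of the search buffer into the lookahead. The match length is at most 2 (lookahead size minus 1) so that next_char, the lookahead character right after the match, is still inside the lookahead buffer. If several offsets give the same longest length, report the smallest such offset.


Try each offset into the search buffer:
  offset=1 (pos 4, char 'e'): match length 0
  offset=2 (pos 3, char 'a'): match length 2
  offset=3 (pos 2, char 'a'): match length 1
  offset=4 (pos 1, char 'a'): match length 1
  offset=5 (pos 0, char 'a'): match length 1
Longest match has length 2 at offset 2.
next_char = character at position 5 + 2 = 7 -> 'a'

Best match: offset=2, length=2 (matching 'ae' starting at position 3)
LZ77 triple: (2, 2, 'a')


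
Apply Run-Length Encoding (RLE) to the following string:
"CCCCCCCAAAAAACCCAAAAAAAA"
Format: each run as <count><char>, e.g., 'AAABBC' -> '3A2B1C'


Scanning runs left to right:
  i=0: run of 'C' x 7 -> '7C'
  i=7: run of 'A' x 6 -> '6A'
  i=13: run of 'C' x 3 -> '3C'
  i=16: run of 'A' x 8 -> '8A'

RLE = 7C6A3C8A


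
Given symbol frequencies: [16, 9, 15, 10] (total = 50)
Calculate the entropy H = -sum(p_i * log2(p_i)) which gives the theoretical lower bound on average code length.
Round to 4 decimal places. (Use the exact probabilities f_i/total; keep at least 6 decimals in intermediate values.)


Per-symbol terms -p_i * log2(p_i) with p_i = f_i/50:
  p = 16/50 = 0.320000: log2(p) = -1.643856, -p*log2(p) = 0.526034
  p = 9/50 = 0.180000: log2(p) = -2.473931, -p*log2(p) = 0.445308
  p = 15/50 = 0.300000: log2(p) = -1.736966, -p*log2(p) = 0.521090
  p = 10/50 = 0.200000: log2(p) = -2.321928, -p*log2(p) = 0.464386
H = 0.526034 + 0.445308 + 0.521090 + 0.464386 = 1.956818

H = 1.9568 bits/symbol


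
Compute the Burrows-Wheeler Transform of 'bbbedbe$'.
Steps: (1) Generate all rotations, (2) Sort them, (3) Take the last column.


Rotations (sorted):
  0: $bbbedbe -> last char: e
  1: bbbedbe$ -> last char: $
  2: bbedbe$b -> last char: b
  3: be$bbbed -> last char: d
  4: bedbe$bb -> last char: b
  5: dbe$bbbe -> last char: e
  6: e$bbbedb -> last char: b
  7: edbe$bbb -> last char: b


BWT = e$bdbebb


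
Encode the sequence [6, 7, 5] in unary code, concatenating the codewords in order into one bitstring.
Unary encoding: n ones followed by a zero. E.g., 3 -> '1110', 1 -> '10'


Encode each number as n ones followed by a terminating 0:
  6 -> 1111110 (7 bits)
  7 -> 11111110 (8 bits)
  5 -> 111110 (6 bits)
Total length = 7 + 8 + 6 = 21 bits.

Unary([6, 7, 5]) = 111111011111110111110 (21 bits)


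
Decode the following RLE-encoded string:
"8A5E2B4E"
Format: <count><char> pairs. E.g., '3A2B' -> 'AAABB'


Expanding each <count><char> pair:
  8A -> 'AAAAAAAA'
  5E -> 'EEEEE'
  2B -> 'BB'
  4E -> 'EEEE'

Decoded = AAAAAAAAEEEEEBBEEEE


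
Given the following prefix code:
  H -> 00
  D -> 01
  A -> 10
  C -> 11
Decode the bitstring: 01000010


Decoding step by step:
Bits 01 -> D
Bits 00 -> H
Bits 00 -> H
Bits 10 -> A


Decoded message: DHHA


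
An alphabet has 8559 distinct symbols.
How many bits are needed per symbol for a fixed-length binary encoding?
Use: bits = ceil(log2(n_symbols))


log2(8559) = 13.0632
Bracket: 2^13 = 8192 < 8559 <= 2^14 = 16384
So ceil(log2(8559)) = 14

bits = ceil(log2(8559)) = ceil(13.0632) = 14 bits


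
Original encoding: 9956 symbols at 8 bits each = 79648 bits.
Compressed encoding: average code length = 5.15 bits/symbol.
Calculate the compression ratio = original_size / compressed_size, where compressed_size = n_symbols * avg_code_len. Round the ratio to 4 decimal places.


original_size = n_symbols * orig_bits = 9956 * 8 = 79648 bits
compressed_size = n_symbols * avg_code_len = 9956 * 5.15 = 51273.4 bits
ratio = original_size / compressed_size = 79648 / 51273.4 = 1.5534

Compression ratio = 1.5534


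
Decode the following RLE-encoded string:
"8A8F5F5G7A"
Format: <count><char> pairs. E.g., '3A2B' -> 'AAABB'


Expanding each <count><char> pair:
  8A -> 'AAAAAAAA'
  8F -> 'FFFFFFFF'
  5F -> 'FFFFF'
  5G -> 'GGGGG'
  7A -> 'AAAAAAA'

Decoded = AAAAAAAAFFFFFFFFFFFFFGGGGGAAAAAAA


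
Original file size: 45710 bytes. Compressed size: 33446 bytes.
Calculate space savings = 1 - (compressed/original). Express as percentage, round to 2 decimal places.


ratio = compressed/original = 33446/45710 = 0.7317
savings = 1 - ratio = 1 - 0.7317 = 0.2683
as a percentage: 0.2683 * 100 = 26.83%

Space savings = 1 - 33446/45710 = 26.83%


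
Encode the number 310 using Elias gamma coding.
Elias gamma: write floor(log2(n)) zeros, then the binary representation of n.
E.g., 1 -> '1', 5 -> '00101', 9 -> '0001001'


num_bits = floor(log2(310)) + 1 = 9
leading_zeros = num_bits - 1 = 8
binary(310) = 100110110

Elias gamma(310) = '00000000' + '100110110' = 00000000100110110 (17 bits)


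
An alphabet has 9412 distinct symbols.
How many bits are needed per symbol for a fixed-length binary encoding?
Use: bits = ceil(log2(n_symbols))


log2(9412) = 13.2003
Bracket: 2^13 = 8192 < 9412 <= 2^14 = 16384
So ceil(log2(9412)) = 14

bits = ceil(log2(9412)) = ceil(13.2003) = 14 bits


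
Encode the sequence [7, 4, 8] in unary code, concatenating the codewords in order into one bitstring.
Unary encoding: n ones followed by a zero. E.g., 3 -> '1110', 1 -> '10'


Encode each number as n ones followed by a terminating 0:
  7 -> 11111110 (8 bits)
  4 -> 11110 (5 bits)
  8 -> 111111110 (9 bits)
Total length = 8 + 5 + 9 = 22 bits.

Unary([7, 4, 8]) = 1111111011110111111110 (22 bits)


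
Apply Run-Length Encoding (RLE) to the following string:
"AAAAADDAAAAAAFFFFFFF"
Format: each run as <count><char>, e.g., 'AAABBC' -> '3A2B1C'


Scanning runs left to right:
  i=0: run of 'A' x 5 -> '5A'
  i=5: run of 'D' x 2 -> '2D'
  i=7: run of 'A' x 6 -> '6A'
  i=13: run of 'F' x 7 -> '7F'

RLE = 5A2D6A7F


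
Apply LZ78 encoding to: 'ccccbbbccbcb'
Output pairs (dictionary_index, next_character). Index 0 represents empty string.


LZ78 encoding steps:
Dictionary: {0: ''}
Step 1: w='' (idx 0), next='c' -> output (0, 'c'), add 'c' as idx 1
Step 2: w='c' (idx 1), next='c' -> output (1, 'c'), add 'cc' as idx 2
Step 3: w='c' (idx 1), next='b' -> output (1, 'b'), add 'cb' as idx 3
Step 4: w='' (idx 0), next='b' -> output (0, 'b'), add 'b' as idx 4
Step 5: w='b' (idx 4), next='c' -> output (4, 'c'), add 'bc' as idx 5
Step 6: w='cb' (idx 3), next='c' -> output (3, 'c'), add 'cbc' as idx 6
Step 7: w='b' (idx 4), end of input -> output (4, '')


Encoded: [(0, 'c'), (1, 'c'), (1, 'b'), (0, 'b'), (4, 'c'), (3, 'c'), (4, '')]


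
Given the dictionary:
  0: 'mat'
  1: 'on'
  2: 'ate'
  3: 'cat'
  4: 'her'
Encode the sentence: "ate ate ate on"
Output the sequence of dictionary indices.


Look up each word in the dictionary:
  'ate' -> 2
  'ate' -> 2
  'ate' -> 2
  'on' -> 1

Encoded: [2, 2, 2, 1]


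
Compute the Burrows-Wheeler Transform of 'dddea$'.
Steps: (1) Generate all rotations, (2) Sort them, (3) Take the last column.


Rotations (sorted):
  0: $dddea -> last char: a
  1: a$ddde -> last char: e
  2: dddea$ -> last char: $
  3: ddea$d -> last char: d
  4: dea$dd -> last char: d
  5: ea$ddd -> last char: d


BWT = ae$ddd


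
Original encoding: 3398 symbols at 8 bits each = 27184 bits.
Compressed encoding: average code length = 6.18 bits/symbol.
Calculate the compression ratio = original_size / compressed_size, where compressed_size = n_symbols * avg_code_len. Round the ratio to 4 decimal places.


original_size = n_symbols * orig_bits = 3398 * 8 = 27184 bits
compressed_size = n_symbols * avg_code_len = 3398 * 6.18 = 20999.64 bits
ratio = original_size / compressed_size = 27184 / 20999.64 = 1.2945

Compression ratio = 1.2945


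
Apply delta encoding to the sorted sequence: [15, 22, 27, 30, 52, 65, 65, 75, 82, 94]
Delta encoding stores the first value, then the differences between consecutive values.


First value: 15
Deltas:
  22 - 15 = 7
  27 - 22 = 5
  30 - 27 = 3
  52 - 30 = 22
  65 - 52 = 13
  65 - 65 = 0
  75 - 65 = 10
  82 - 75 = 7
  94 - 82 = 12


Delta encoded: [15, 7, 5, 3, 22, 13, 0, 10, 7, 12]


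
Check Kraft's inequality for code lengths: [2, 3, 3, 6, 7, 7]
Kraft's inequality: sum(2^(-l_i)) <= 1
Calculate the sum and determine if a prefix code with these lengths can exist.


Sum = 2^(-2) + 2^(-3) + 2^(-3) + 2^(-6) + 2^(-7) + 2^(-7)
    = 0.25 + 0.125 + 0.125 + 0.015625 + 0.0078125 + 0.0078125
    = 68/128 = 0.53125
Since 0.53125 <= 1, Kraft's inequality IS satisfied.
A prefix code with these lengths CAN exist.

Kraft sum = 0.53125. Satisfied.


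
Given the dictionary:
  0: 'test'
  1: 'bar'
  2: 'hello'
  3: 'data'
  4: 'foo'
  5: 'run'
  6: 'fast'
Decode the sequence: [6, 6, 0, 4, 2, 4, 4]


Look up each index in the dictionary:
  6 -> 'fast'
  6 -> 'fast'
  0 -> 'test'
  4 -> 'foo'
  2 -> 'hello'
  4 -> 'foo'
  4 -> 'foo'

Decoded: "fast fast test foo hello foo foo"


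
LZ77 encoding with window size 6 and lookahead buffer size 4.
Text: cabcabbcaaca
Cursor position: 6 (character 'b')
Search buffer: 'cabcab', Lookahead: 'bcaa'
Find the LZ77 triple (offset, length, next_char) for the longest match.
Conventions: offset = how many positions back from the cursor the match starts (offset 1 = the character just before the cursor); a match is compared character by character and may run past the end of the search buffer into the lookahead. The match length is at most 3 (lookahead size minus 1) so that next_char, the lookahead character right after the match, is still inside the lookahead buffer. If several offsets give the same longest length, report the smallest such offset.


Try each offset into the search buffer:
  offset=1 (pos 5, char 'b'): match length 1
  offset=2 (pos 4, char 'a'): match length 0
  offset=3 (pos 3, char 'c'): match length 0
  offset=4 (pos 2, char 'b'): match length 3
  offset=5 (pos 1, char 'a'): match length 0
  offset=6 (pos 0, char 'c'): match length 0
Longest match has length 3 at offset 4.
next_char = character at position 6 + 3 = 9 -> 'a'

Best match: offset=4, length=3 (matching 'bca' starting at position 2)
LZ77 triple: (4, 3, 'a')


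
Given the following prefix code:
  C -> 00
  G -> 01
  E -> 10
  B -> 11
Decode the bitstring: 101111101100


Decoding step by step:
Bits 10 -> E
Bits 11 -> B
Bits 11 -> B
Bits 10 -> E
Bits 11 -> B
Bits 00 -> C


Decoded message: EBBEBC


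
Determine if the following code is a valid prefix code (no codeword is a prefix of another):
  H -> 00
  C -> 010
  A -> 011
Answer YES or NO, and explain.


Checking each pair (does one codeword prefix another?):
  H='00' vs C='010': no prefix
  H='00' vs A='011': no prefix
  C='010' vs H='00': no prefix
  C='010' vs A='011': no prefix
  A='011' vs H='00': no prefix
  A='011' vs C='010': no prefix
No violation found over all pairs.

YES -- this is a valid prefix code. No codeword is a prefix of any other codeword.


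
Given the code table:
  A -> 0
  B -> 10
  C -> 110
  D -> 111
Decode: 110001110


Decoding:
110 -> C
0 -> A
0 -> A
111 -> D
0 -> A


Result: CAADA


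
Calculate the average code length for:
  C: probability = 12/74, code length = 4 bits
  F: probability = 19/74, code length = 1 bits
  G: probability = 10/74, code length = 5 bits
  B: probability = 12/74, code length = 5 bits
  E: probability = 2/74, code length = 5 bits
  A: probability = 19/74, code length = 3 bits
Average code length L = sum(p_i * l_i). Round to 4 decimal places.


Weighted contributions p_i * l_i:
  C: (12/74) * 4 = 48/74
  F: (19/74) * 1 = 19/74
  G: (10/74) * 5 = 50/74
  B: (12/74) * 5 = 60/74
  E: (2/74) * 5 = 10/74
  A: (19/74) * 3 = 57/74
Sum = (48 + 19 + 50 + 60 + 10 + 57)/74 = 244/74

L = 244/74 = 3.2973 bits/symbol


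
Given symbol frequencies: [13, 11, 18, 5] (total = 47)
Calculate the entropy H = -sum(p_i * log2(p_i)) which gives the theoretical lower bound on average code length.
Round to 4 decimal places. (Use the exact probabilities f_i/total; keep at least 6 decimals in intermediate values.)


Per-symbol terms -p_i * log2(p_i) with p_i = f_i/47:
  p = 13/47 = 0.276596: log2(p) = -1.854149, -p*log2(p) = 0.512850
  p = 11/47 = 0.234043: log2(p) = -2.095157, -p*log2(p) = 0.490356
  p = 18/47 = 0.382979: log2(p) = -1.384664, -p*log2(p) = 0.530297
  p = 5/47 = 0.106383: log2(p) = -3.232661, -p*log2(p) = 0.343900
H = 0.512850 + 0.490356 + 0.530297 + 0.343900 = 1.877403

H = 1.8774 bits/symbol


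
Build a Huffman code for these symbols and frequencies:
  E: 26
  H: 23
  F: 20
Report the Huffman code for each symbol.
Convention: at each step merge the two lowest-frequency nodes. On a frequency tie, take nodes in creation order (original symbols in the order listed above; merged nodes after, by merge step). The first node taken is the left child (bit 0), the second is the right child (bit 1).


Huffman tree construction:
Step 1: Merge F(20) + H(23) = 43
Step 2: Merge E(26) + (F+H)(43) = 69
Read each symbol's code off the tree from the root (left child = 0, right child = 1).

Codes:
  E: 0 (length 1)
  H: 11 (length 2)
  F: 10 (length 2)
Average code length: 112/69 = 1.6232 bits/symbol


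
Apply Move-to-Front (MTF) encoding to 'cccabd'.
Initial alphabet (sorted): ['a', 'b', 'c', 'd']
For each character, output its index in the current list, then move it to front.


MTF encoding:
'c': index 2 in ['a', 'b', 'c', 'd'] -> ['c', 'a', 'b', 'd']
'c': index 0 in ['c', 'a', 'b', 'd'] -> ['c', 'a', 'b', 'd']
'c': index 0 in ['c', 'a', 'b', 'd'] -> ['c', 'a', 'b', 'd']
'a': index 1 in ['c', 'a', 'b', 'd'] -> ['a', 'c', 'b', 'd']
'b': index 2 in ['a', 'c', 'b', 'd'] -> ['b', 'a', 'c', 'd']
'd': index 3 in ['b', 'a', 'c', 'd'] -> ['d', 'b', 'a', 'c']


Output: [2, 0, 0, 1, 2, 3]


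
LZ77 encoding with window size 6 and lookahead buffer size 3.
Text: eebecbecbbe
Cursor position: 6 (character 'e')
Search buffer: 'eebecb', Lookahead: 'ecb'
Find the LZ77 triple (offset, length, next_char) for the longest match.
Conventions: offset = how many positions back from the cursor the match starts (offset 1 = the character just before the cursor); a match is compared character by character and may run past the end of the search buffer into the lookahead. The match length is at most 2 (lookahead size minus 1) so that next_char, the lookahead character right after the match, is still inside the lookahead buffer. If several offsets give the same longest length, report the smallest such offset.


Try each offset into the search buffer:
  offset=1 (pos 5, char 'b'): match length 0
  offset=2 (pos 4, char 'c'): match length 0
  offset=3 (pos 3, char 'e'): match length 2
  offset=4 (pos 2, char 'b'): match length 0
  offset=5 (pos 1, char 'e'): match length 1
  offset=6 (pos 0, char 'e'): match length 1
Longest match has length 2 at offset 3.
next_char = character at position 6 + 2 = 8 -> 'b'

Best match: offset=3, length=2 (matching 'ec' starting at position 3)
LZ77 triple: (3, 2, 'b')


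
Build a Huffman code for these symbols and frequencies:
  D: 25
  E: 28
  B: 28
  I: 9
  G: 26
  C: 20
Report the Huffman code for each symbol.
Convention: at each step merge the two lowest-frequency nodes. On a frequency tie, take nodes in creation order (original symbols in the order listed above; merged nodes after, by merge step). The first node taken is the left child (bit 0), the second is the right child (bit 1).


Huffman tree construction:
Step 1: Merge I(9) + C(20) = 29
Step 2: Merge D(25) + G(26) = 51
Step 3: Merge E(28) + B(28) = 56
Step 4: Merge (I+C)(29) + (D+G)(51) = 80
Step 5: Merge (E+B)(56) + ((I+C)+(D+G))(80) = 136
Read each symbol's code off the tree from the root (left child = 0, right child = 1).

Codes:
  D: 110 (length 3)
  E: 00 (length 2)
  B: 01 (length 2)
  I: 100 (length 3)
  G: 111 (length 3)
  C: 101 (length 3)
Average code length: 352/136 = 2.5882 bits/symbol


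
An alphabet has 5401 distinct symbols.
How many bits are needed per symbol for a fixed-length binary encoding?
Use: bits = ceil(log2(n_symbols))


log2(5401) = 12.399
Bracket: 2^12 = 4096 < 5401 <= 2^13 = 8192
So ceil(log2(5401)) = 13

bits = ceil(log2(5401)) = ceil(12.399) = 13 bits


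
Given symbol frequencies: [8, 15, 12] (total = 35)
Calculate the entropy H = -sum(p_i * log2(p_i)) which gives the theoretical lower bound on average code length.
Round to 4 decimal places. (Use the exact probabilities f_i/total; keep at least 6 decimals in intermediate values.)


Per-symbol terms -p_i * log2(p_i) with p_i = f_i/35:
  p = 8/35 = 0.228571: log2(p) = -2.129283, -p*log2(p) = 0.486693
  p = 15/35 = 0.428571: log2(p) = -1.222392, -p*log2(p) = 0.523882
  p = 12/35 = 0.342857: log2(p) = -1.544321, -p*log2(p) = 0.529481
H = 0.486693 + 0.523882 + 0.529481 = 1.540056

H = 1.5401 bits/symbol


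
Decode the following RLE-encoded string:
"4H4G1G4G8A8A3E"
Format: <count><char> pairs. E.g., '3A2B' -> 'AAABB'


Expanding each <count><char> pair:
  4H -> 'HHHH'
  4G -> 'GGGG'
  1G -> 'G'
  4G -> 'GGGG'
  8A -> 'AAAAAAAA'
  8A -> 'AAAAAAAA'
  3E -> 'EEE'

Decoded = HHHHGGGGGGGGGAAAAAAAAAAAAAAAAEEE


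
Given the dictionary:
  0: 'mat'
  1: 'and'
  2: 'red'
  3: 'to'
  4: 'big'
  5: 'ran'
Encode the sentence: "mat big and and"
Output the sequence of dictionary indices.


Look up each word in the dictionary:
  'mat' -> 0
  'big' -> 4
  'and' -> 1
  'and' -> 1

Encoded: [0, 4, 1, 1]


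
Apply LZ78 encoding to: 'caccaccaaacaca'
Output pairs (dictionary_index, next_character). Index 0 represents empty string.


LZ78 encoding steps:
Dictionary: {0: ''}
Step 1: w='' (idx 0), next='c' -> output (0, 'c'), add 'c' as idx 1
Step 2: w='' (idx 0), next='a' -> output (0, 'a'), add 'a' as idx 2
Step 3: w='c' (idx 1), next='c' -> output (1, 'c'), add 'cc' as idx 3
Step 4: w='a' (idx 2), next='c' -> output (2, 'c'), add 'ac' as idx 4
Step 5: w='c' (idx 1), next='a' -> output (1, 'a'), add 'ca' as idx 5
Step 6: w='a' (idx 2), next='a' -> output (2, 'a'), add 'aa' as idx 6
Step 7: w='ca' (idx 5), next='c' -> output (5, 'c'), add 'cac' as idx 7
Step 8: w='a' (idx 2), end of input -> output (2, '')


Encoded: [(0, 'c'), (0, 'a'), (1, 'c'), (2, 'c'), (1, 'a'), (2, 'a'), (5, 'c'), (2, '')]


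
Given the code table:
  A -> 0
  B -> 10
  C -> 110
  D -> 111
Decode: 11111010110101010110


Decoding:
111 -> D
110 -> C
10 -> B
110 -> C
10 -> B
10 -> B
10 -> B
110 -> C


Result: DCBCBBBC


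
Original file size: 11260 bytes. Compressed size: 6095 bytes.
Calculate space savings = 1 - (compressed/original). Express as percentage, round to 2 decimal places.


ratio = compressed/original = 6095/11260 = 0.541297
savings = 1 - ratio = 1 - 0.541297 = 0.458703
as a percentage: 0.458703 * 100 = 45.87%

Space savings = 1 - 6095/11260 = 45.87%


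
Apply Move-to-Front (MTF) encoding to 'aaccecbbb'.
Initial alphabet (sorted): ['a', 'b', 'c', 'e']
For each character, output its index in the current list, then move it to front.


MTF encoding:
'a': index 0 in ['a', 'b', 'c', 'e'] -> ['a', 'b', 'c', 'e']
'a': index 0 in ['a', 'b', 'c', 'e'] -> ['a', 'b', 'c', 'e']
'c': index 2 in ['a', 'b', 'c', 'e'] -> ['c', 'a', 'b', 'e']
'c': index 0 in ['c', 'a', 'b', 'e'] -> ['c', 'a', 'b', 'e']
'e': index 3 in ['c', 'a', 'b', 'e'] -> ['e', 'c', 'a', 'b']
'c': index 1 in ['e', 'c', 'a', 'b'] -> ['c', 'e', 'a', 'b']
'b': index 3 in ['c', 'e', 'a', 'b'] -> ['b', 'c', 'e', 'a']
'b': index 0 in ['b', 'c', 'e', 'a'] -> ['b', 'c', 'e', 'a']
'b': index 0 in ['b', 'c', 'e', 'a'] -> ['b', 'c', 'e', 'a']


Output: [0, 0, 2, 0, 3, 1, 3, 0, 0]


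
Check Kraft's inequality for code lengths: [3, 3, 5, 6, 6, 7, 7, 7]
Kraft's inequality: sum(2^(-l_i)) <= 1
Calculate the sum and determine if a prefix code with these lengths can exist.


Sum = 2^(-3) + 2^(-3) + 2^(-5) + 2^(-6) + 2^(-6) + 2^(-7) + 2^(-7) + 2^(-7)
    = 0.125 + 0.125 + 0.03125 + 0.015625 + 0.015625 + 0.0078125 + 0.0078125 + 0.0078125
    = 43/128 = 0.3359375
Since 0.3359375 <= 1, Kraft's inequality IS satisfied.
A prefix code with these lengths CAN exist.

Kraft sum = 0.3359375. Satisfied.


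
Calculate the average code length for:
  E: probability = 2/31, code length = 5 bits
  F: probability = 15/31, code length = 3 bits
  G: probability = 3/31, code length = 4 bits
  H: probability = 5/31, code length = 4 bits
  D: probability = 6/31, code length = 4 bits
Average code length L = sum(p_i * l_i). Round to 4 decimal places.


Weighted contributions p_i * l_i:
  E: (2/31) * 5 = 10/31
  F: (15/31) * 3 = 45/31
  G: (3/31) * 4 = 12/31
  H: (5/31) * 4 = 20/31
  D: (6/31) * 4 = 24/31
Sum = (10 + 45 + 12 + 20 + 24)/31 = 111/31

L = 111/31 = 3.5806 bits/symbol


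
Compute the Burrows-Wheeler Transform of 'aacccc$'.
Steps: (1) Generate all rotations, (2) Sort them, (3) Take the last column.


Rotations (sorted):
  0: $aacccc -> last char: c
  1: aacccc$ -> last char: $
  2: acccc$a -> last char: a
  3: c$aaccc -> last char: c
  4: cc$aacc -> last char: c
  5: ccc$aac -> last char: c
  6: cccc$aa -> last char: a


BWT = c$accca


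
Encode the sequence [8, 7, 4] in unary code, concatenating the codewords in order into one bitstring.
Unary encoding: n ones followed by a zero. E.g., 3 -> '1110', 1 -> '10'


Encode each number as n ones followed by a terminating 0:
  8 -> 111111110 (9 bits)
  7 -> 11111110 (8 bits)
  4 -> 11110 (5 bits)
Total length = 9 + 8 + 5 = 22 bits.

Unary([8, 7, 4]) = 1111111101111111011110 (22 bits)


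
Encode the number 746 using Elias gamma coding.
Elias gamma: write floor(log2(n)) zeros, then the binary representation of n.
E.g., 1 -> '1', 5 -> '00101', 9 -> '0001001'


num_bits = floor(log2(746)) + 1 = 10
leading_zeros = num_bits - 1 = 9
binary(746) = 1011101010

Elias gamma(746) = '000000000' + '1011101010' = 0000000001011101010 (19 bits)


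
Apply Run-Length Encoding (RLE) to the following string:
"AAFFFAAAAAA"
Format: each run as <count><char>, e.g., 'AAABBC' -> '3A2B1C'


Scanning runs left to right:
  i=0: run of 'A' x 2 -> '2A'
  i=2: run of 'F' x 3 -> '3F'
  i=5: run of 'A' x 6 -> '6A'

RLE = 2A3F6A


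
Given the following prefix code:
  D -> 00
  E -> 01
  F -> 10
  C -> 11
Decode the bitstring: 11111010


Decoding step by step:
Bits 11 -> C
Bits 11 -> C
Bits 10 -> F
Bits 10 -> F


Decoded message: CCFF


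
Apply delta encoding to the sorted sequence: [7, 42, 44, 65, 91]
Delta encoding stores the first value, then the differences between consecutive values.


First value: 7
Deltas:
  42 - 7 = 35
  44 - 42 = 2
  65 - 44 = 21
  91 - 65 = 26


Delta encoded: [7, 35, 2, 21, 26]


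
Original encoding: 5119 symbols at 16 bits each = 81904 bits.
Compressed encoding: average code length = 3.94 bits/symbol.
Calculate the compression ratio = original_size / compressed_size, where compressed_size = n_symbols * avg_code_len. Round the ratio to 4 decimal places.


original_size = n_symbols * orig_bits = 5119 * 16 = 81904 bits
compressed_size = n_symbols * avg_code_len = 5119 * 3.94 = 20168.86 bits
ratio = original_size / compressed_size = 81904 / 20168.86 = 4.0609

Compression ratio = 4.0609


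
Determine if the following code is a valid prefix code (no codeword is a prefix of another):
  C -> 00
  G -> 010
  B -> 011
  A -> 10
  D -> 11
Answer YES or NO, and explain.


Checking each pair (does one codeword prefix another?):
  C='00' vs G='010': no prefix
  C='00' vs B='011': no prefix
  C='00' vs A='10': no prefix
  C='00' vs D='11': no prefix
  G='010' vs C='00': no prefix
  G='010' vs B='011': no prefix
  G='010' vs A='10': no prefix
  G='010' vs D='11': no prefix
  B='011' vs C='00': no prefix
  B='011' vs G='010': no prefix
  B='011' vs A='10': no prefix
  B='011' vs D='11': no prefix
  A='10' vs C='00': no prefix
  A='10' vs G='010': no prefix
  A='10' vs B='011': no prefix
  A='10' vs D='11': no prefix
  D='11' vs C='00': no prefix
  D='11' vs G='010': no prefix
  D='11' vs B='011': no prefix
  D='11' vs A='10': no prefix
No violation found over all pairs.

YES -- this is a valid prefix code. No codeword is a prefix of any other codeword.


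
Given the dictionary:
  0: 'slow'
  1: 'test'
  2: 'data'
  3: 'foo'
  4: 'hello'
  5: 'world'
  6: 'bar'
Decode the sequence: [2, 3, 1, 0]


Look up each index in the dictionary:
  2 -> 'data'
  3 -> 'foo'
  1 -> 'test'
  0 -> 'slow'

Decoded: "data foo test slow"


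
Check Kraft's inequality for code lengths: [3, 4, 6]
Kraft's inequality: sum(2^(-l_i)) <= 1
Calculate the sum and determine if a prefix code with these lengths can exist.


Sum = 2^(-3) + 2^(-4) + 2^(-6)
    = 0.125 + 0.0625 + 0.015625
    = 13/64 = 0.203125
Since 0.203125 <= 1, Kraft's inequality IS satisfied.
A prefix code with these lengths CAN exist.

Kraft sum = 0.203125. Satisfied.


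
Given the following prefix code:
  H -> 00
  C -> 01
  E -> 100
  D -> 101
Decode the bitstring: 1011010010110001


Decoding step by step:
Bits 101 -> D
Bits 101 -> D
Bits 00 -> H
Bits 101 -> D
Bits 100 -> E
Bits 01 -> C


Decoded message: DDHDEC


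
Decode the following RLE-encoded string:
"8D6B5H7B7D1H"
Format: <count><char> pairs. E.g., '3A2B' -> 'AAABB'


Expanding each <count><char> pair:
  8D -> 'DDDDDDDD'
  6B -> 'BBBBBB'
  5H -> 'HHHHH'
  7B -> 'BBBBBBB'
  7D -> 'DDDDDDD'
  1H -> 'H'

Decoded = DDDDDDDDBBBBBBHHHHHBBBBBBBDDDDDDDH


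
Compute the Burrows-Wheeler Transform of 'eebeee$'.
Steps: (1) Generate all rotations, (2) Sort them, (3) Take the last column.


Rotations (sorted):
  0: $eebeee -> last char: e
  1: beee$ee -> last char: e
  2: e$eebee -> last char: e
  3: ebeee$e -> last char: e
  4: ee$eebe -> last char: e
  5: eebeee$ -> last char: $
  6: eee$eeb -> last char: b


BWT = eeeee$b


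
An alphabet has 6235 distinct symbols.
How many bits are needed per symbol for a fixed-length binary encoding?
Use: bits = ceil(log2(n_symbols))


log2(6235) = 12.6062
Bracket: 2^12 = 4096 < 6235 <= 2^13 = 8192
So ceil(log2(6235)) = 13

bits = ceil(log2(6235)) = ceil(12.6062) = 13 bits


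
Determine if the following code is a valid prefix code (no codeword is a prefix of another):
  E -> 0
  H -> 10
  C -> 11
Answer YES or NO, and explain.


Checking each pair (does one codeword prefix another?):
  E='0' vs H='10': no prefix
  E='0' vs C='11': no prefix
  H='10' vs E='0': no prefix
  H='10' vs C='11': no prefix
  C='11' vs E='0': no prefix
  C='11' vs H='10': no prefix
No violation found over all pairs.

YES -- this is a valid prefix code. No codeword is a prefix of any other codeword.


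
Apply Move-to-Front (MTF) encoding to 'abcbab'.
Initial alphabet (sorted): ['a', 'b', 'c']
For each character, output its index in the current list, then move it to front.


MTF encoding:
'a': index 0 in ['a', 'b', 'c'] -> ['a', 'b', 'c']
'b': index 1 in ['a', 'b', 'c'] -> ['b', 'a', 'c']
'c': index 2 in ['b', 'a', 'c'] -> ['c', 'b', 'a']
'b': index 1 in ['c', 'b', 'a'] -> ['b', 'c', 'a']
'a': index 2 in ['b', 'c', 'a'] -> ['a', 'b', 'c']
'b': index 1 in ['a', 'b', 'c'] -> ['b', 'a', 'c']


Output: [0, 1, 2, 1, 2, 1]


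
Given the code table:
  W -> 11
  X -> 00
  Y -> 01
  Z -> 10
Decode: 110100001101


Decoding:
11 -> W
01 -> Y
00 -> X
00 -> X
11 -> W
01 -> Y


Result: WYXXWY


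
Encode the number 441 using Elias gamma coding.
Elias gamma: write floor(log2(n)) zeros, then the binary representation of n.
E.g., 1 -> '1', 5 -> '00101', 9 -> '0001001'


num_bits = floor(log2(441)) + 1 = 9
leading_zeros = num_bits - 1 = 8
binary(441) = 110111001

Elias gamma(441) = '00000000' + '110111001' = 00000000110111001 (17 bits)


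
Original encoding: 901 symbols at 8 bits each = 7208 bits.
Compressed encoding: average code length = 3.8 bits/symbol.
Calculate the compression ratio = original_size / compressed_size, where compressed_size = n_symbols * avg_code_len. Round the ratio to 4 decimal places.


original_size = n_symbols * orig_bits = 901 * 8 = 7208 bits
compressed_size = n_symbols * avg_code_len = 901 * 3.8 = 3423.8 bits
ratio = original_size / compressed_size = 7208 / 3423.8 = 2.1053

Compression ratio = 2.1053


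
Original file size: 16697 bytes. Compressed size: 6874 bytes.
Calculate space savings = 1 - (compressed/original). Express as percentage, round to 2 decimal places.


ratio = compressed/original = 6874/16697 = 0.411691
savings = 1 - ratio = 1 - 0.411691 = 0.588309
as a percentage: 0.588309 * 100 = 58.83%

Space savings = 1 - 6874/16697 = 58.83%


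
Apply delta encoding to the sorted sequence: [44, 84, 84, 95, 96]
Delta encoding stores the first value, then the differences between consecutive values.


First value: 44
Deltas:
  84 - 44 = 40
  84 - 84 = 0
  95 - 84 = 11
  96 - 95 = 1


Delta encoded: [44, 40, 0, 11, 1]


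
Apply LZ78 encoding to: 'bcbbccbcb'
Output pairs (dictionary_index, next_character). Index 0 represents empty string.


LZ78 encoding steps:
Dictionary: {0: ''}
Step 1: w='' (idx 0), next='b' -> output (0, 'b'), add 'b' as idx 1
Step 2: w='' (idx 0), next='c' -> output (0, 'c'), add 'c' as idx 2
Step 3: w='b' (idx 1), next='b' -> output (1, 'b'), add 'bb' as idx 3
Step 4: w='c' (idx 2), next='c' -> output (2, 'c'), add 'cc' as idx 4
Step 5: w='b' (idx 1), next='c' -> output (1, 'c'), add 'bc' as idx 5
Step 6: w='b' (idx 1), end of input -> output (1, '')


Encoded: [(0, 'b'), (0, 'c'), (1, 'b'), (2, 'c'), (1, 'c'), (1, '')]


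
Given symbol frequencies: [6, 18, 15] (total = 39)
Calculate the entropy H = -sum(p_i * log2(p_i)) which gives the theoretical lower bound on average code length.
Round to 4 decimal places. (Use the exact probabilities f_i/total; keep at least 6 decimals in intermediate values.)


Per-symbol terms -p_i * log2(p_i) with p_i = f_i/39:
  p = 6/39 = 0.153846: log2(p) = -2.700440, -p*log2(p) = 0.415452
  p = 18/39 = 0.461538: log2(p) = -1.115477, -p*log2(p) = 0.514836
  p = 15/39 = 0.384615: log2(p) = -1.378512, -p*log2(p) = 0.530197
H = 0.415452 + 0.514836 + 0.530197 = 1.460485

H = 1.4605 bits/symbol


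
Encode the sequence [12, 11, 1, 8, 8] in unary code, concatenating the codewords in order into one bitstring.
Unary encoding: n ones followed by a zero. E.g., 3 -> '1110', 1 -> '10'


Encode each number as n ones followed by a terminating 0:
  12 -> 1111111111110 (13 bits)
  11 -> 111111111110 (12 bits)
  1 -> 10 (2 bits)
  8 -> 111111110 (9 bits)
  8 -> 111111110 (9 bits)
Total length = 13 + 12 + 2 + 9 + 9 = 45 bits.

Unary([12, 11, 1, 8, 8]) = 111111111111011111111111010111111110111111110 (45 bits)


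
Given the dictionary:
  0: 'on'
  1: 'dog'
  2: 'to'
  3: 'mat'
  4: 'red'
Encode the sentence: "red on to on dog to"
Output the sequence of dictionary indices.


Look up each word in the dictionary:
  'red' -> 4
  'on' -> 0
  'to' -> 2
  'on' -> 0
  'dog' -> 1
  'to' -> 2

Encoded: [4, 0, 2, 0, 1, 2]


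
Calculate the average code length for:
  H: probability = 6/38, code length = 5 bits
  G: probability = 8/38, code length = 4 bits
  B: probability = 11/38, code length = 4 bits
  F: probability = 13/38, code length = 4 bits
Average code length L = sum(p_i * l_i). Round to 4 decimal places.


Weighted contributions p_i * l_i:
  H: (6/38) * 5 = 30/38
  G: (8/38) * 4 = 32/38
  B: (11/38) * 4 = 44/38
  F: (13/38) * 4 = 52/38
Sum = (30 + 32 + 44 + 52)/38 = 158/38

L = 158/38 = 4.1579 bits/symbol


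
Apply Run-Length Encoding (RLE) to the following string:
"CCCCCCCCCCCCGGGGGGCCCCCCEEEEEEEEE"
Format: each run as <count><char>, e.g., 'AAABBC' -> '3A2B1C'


Scanning runs left to right:
  i=0: run of 'C' x 12 -> '12C'
  i=12: run of 'G' x 6 -> '6G'
  i=18: run of 'C' x 6 -> '6C'
  i=24: run of 'E' x 9 -> '9E'

RLE = 12C6G6C9E


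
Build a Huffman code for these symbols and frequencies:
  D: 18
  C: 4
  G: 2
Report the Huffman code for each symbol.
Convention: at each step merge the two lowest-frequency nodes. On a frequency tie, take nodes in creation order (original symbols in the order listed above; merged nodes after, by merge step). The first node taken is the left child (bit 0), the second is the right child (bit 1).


Huffman tree construction:
Step 1: Merge G(2) + C(4) = 6
Step 2: Merge (G+C)(6) + D(18) = 24
Read each symbol's code off the tree from the root (left child = 0, right child = 1).

Codes:
  D: 1 (length 1)
  C: 01 (length 2)
  G: 00 (length 2)
Average code length: 30/24 = 1.2500 bits/symbol


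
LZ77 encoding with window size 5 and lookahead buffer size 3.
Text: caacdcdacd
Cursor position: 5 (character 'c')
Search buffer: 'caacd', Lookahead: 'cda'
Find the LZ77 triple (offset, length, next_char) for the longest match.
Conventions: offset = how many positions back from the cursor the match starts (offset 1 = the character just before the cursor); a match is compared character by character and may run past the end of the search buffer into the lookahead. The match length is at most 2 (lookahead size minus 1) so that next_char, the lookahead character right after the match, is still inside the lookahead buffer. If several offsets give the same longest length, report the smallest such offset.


Try each offset into the search buffer:
  offset=1 (pos 4, char 'd'): match length 0
  offset=2 (pos 3, char 'c'): match length 2
  offset=3 (pos 2, char 'a'): match length 0
  offset=4 (pos 1, char 'a'): match length 0
  offset=5 (pos 0, char 'c'): match length 1
Longest match has length 2 at offset 2.
next_char = character at position 5 + 2 = 7 -> 'a'

Best match: offset=2, length=2 (matching 'cd' starting at position 3)
LZ77 triple: (2, 2, 'a')


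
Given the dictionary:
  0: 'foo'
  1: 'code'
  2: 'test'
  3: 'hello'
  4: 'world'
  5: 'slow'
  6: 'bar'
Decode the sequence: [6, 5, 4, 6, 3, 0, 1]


Look up each index in the dictionary:
  6 -> 'bar'
  5 -> 'slow'
  4 -> 'world'
  6 -> 'bar'
  3 -> 'hello'
  0 -> 'foo'
  1 -> 'code'

Decoded: "bar slow world bar hello foo code"


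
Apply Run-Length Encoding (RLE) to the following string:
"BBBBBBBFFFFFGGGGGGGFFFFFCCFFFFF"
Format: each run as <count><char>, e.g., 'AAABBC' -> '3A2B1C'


Scanning runs left to right:
  i=0: run of 'B' x 7 -> '7B'
  i=7: run of 'F' x 5 -> '5F'
  i=12: run of 'G' x 7 -> '7G'
  i=19: run of 'F' x 5 -> '5F'
  i=24: run of 'C' x 2 -> '2C'
  i=26: run of 'F' x 5 -> '5F'

RLE = 7B5F7G5F2C5F


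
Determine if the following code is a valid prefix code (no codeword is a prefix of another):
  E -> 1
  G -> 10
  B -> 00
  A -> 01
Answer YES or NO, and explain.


Checking each pair (does one codeword prefix another?):
  E='1' vs G='10': prefix -- VIOLATION

NO -- this is NOT a valid prefix code. E (1) is a prefix of G (10).


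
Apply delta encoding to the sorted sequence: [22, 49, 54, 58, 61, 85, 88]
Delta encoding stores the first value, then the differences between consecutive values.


First value: 22
Deltas:
  49 - 22 = 27
  54 - 49 = 5
  58 - 54 = 4
  61 - 58 = 3
  85 - 61 = 24
  88 - 85 = 3


Delta encoded: [22, 27, 5, 4, 3, 24, 3]


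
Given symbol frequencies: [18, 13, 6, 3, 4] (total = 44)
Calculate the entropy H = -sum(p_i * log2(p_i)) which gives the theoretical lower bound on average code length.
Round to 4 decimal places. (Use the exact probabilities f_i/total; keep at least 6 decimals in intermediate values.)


Per-symbol terms -p_i * log2(p_i) with p_i = f_i/44:
  p = 18/44 = 0.409091: log2(p) = -1.289507, -p*log2(p) = 0.527525
  p = 13/44 = 0.295455: log2(p) = -1.758992, -p*log2(p) = 0.519702
  p = 6/44 = 0.136364: log2(p) = -2.874469, -p*log2(p) = 0.391973
  p = 3/44 = 0.068182: log2(p) = -3.874469, -p*log2(p) = 0.264168
  p = 4/44 = 0.090909: log2(p) = -3.459432, -p*log2(p) = 0.314494
H = 0.527525 + 0.519702 + 0.391973 + 0.264168 + 0.314494 = 2.017862

H = 2.0179 bits/symbol


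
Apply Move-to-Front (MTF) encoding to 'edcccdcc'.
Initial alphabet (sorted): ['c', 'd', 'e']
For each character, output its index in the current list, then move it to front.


MTF encoding:
'e': index 2 in ['c', 'd', 'e'] -> ['e', 'c', 'd']
'd': index 2 in ['e', 'c', 'd'] -> ['d', 'e', 'c']
'c': index 2 in ['d', 'e', 'c'] -> ['c', 'd', 'e']
'c': index 0 in ['c', 'd', 'e'] -> ['c', 'd', 'e']
'c': index 0 in ['c', 'd', 'e'] -> ['c', 'd', 'e']
'd': index 1 in ['c', 'd', 'e'] -> ['d', 'c', 'e']
'c': index 1 in ['d', 'c', 'e'] -> ['c', 'd', 'e']
'c': index 0 in ['c', 'd', 'e'] -> ['c', 'd', 'e']


Output: [2, 2, 2, 0, 0, 1, 1, 0]


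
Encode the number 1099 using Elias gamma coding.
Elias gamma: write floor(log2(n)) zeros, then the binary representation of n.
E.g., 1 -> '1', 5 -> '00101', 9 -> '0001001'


num_bits = floor(log2(1099)) + 1 = 11
leading_zeros = num_bits - 1 = 10
binary(1099) = 10001001011

Elias gamma(1099) = '0000000000' + '10001001011' = 000000000010001001011 (21 bits)


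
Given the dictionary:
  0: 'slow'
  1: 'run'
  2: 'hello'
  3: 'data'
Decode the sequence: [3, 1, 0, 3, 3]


Look up each index in the dictionary:
  3 -> 'data'
  1 -> 'run'
  0 -> 'slow'
  3 -> 'data'
  3 -> 'data'

Decoded: "data run slow data data"


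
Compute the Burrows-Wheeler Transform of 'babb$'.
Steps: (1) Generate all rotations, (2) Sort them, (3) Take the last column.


Rotations (sorted):
  0: $babb -> last char: b
  1: abb$b -> last char: b
  2: b$bab -> last char: b
  3: babb$ -> last char: $
  4: bb$ba -> last char: a


BWT = bbb$a


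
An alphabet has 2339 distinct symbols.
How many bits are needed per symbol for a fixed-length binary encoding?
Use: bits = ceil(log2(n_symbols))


log2(2339) = 11.1917
Bracket: 2^11 = 2048 < 2339 <= 2^12 = 4096
So ceil(log2(2339)) = 12

bits = ceil(log2(2339)) = ceil(11.1917) = 12 bits


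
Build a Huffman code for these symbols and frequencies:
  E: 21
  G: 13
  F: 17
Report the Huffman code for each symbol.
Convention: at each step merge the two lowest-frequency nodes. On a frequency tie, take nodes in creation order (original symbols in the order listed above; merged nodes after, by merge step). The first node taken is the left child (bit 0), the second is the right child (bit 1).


Huffman tree construction:
Step 1: Merge G(13) + F(17) = 30
Step 2: Merge E(21) + (G+F)(30) = 51
Read each symbol's code off the tree from the root (left child = 0, right child = 1).

Codes:
  E: 0 (length 1)
  G: 10 (length 2)
  F: 11 (length 2)
Average code length: 81/51 = 1.5882 bits/symbol


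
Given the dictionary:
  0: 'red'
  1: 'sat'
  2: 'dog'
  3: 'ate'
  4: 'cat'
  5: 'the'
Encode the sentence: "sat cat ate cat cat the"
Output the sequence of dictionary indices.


Look up each word in the dictionary:
  'sat' -> 1
  'cat' -> 4
  'ate' -> 3
  'cat' -> 4
  'cat' -> 4
  'the' -> 5

Encoded: [1, 4, 3, 4, 4, 5]
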